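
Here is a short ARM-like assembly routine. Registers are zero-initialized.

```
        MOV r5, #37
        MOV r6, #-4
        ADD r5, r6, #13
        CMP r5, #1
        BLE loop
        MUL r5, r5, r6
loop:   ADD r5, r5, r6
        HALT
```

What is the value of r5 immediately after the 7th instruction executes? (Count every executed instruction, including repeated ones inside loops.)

-40

MOV r5, #37 → r5=37
MOV r6, #-4 → r6=-4
ADD r5, r6, #13 → r5=(-4)+13=9
CMP r5, #1  (cmp 9,1)
BLE loop: not taken
MUL r5, r5, r6 → r5=9*(-4)=-36
ADD r5, r5, r6 → r5=(-36)+(-4)=-40
After step 7: r5 = -40.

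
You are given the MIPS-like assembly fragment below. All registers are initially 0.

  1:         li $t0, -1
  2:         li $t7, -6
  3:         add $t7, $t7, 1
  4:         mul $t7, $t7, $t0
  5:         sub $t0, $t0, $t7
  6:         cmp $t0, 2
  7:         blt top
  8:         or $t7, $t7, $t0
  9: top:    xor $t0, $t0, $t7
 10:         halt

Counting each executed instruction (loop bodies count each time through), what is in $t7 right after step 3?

li $t0, -1 → $t0=-1
li $t7, -6 → $t7=-6
add $t7, $t7, 1 → $t7=(-6)+1=-5
After step 3: $t7 = -5.

-5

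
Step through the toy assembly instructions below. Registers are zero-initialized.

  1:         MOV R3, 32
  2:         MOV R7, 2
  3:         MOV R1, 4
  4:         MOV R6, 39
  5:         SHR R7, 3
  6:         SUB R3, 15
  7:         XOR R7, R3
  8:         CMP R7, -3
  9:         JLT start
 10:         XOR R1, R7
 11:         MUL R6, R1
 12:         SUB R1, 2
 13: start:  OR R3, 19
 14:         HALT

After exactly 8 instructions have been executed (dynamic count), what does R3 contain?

17

after MOV R3, 32: R3=32
after MOV R7, 2: R7=2
after MOV R1, 4: R1=4
after MOV R6, 39: R6=39
after SHR R7, 3: R7=2>>3=0
after SUB R3, 15: R3=32-15=17
after XOR R7, R3: R7=0^17=17
CMP R7, -3  (cmp 17,-3)
After step 8: R3 = 17.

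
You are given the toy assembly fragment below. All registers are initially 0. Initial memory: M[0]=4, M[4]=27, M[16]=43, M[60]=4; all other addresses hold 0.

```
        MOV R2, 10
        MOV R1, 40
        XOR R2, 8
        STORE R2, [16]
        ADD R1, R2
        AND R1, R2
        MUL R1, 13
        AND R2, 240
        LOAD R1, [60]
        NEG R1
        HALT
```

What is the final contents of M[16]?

MOV R2, 10 → R2=10
MOV R1, 40 → R1=40
XOR R2, 8 → R2=10^8=2
STORE R2, [16] → M[16]=2
ADD R1, R2 → R1=40+2=42
AND R1, R2 → R1=42&2=2
MUL R1, 13 → R1=2*13=26
AND R2, 240 → R2=2&240=0
LOAD R1, [60] → R1=M[60]=4
NEG R1 → R1=-(4)=-4
halt.

2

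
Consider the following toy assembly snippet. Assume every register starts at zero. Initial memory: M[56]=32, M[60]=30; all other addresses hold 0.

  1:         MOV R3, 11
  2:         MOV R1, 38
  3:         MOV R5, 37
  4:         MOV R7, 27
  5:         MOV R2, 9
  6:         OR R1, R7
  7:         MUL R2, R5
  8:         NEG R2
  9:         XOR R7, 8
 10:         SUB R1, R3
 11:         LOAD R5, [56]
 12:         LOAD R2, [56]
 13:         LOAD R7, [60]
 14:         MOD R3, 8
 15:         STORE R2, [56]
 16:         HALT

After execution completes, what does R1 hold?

after MOV R3, 11: R3=11
after MOV R1, 38: R1=38
after MOV R5, 37: R5=37
after MOV R7, 27: R7=27
after MOV R2, 9: R2=9
after OR R1, R7: R1=38|27=63
after MUL R2, R5: R2=9*37=333
after NEG R2: R2=-(333)=-333
after XOR R7, 8: R7=27^8=19
after SUB R1, R3: R1=63-11=52
after LOAD R5, [56]: R5=M[56]=32
after LOAD R2, [56]: R2=M[56]=32
after LOAD R7, [60]: R7=M[60]=30
after MOD R3, 8: R3=11%8=3
STORE R2, [56] → M[56]=32
halt.

52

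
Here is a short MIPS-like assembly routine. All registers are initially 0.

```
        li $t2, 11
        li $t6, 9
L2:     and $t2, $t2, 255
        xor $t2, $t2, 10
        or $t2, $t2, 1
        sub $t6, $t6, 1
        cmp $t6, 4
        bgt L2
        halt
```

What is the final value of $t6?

$t2=11
$t6=9
$t2=11&255=11
$t2=11^10=1
$t2=1|1=1
$t6=9-1=8
cmp $t6, 4  (cmp 8,4)
bgt L2: taken
$t2=1&255=1
$t2=1^10=11
$t2=11|1=11
$t6=8-1=7
cmp $t6, 4  (cmp 7,4)
bgt L2: taken
$t2=11&255=11
$t2=11^10=1
$t2=1|1=1
$t6=7-1=6
cmp $t6, 4  (cmp 6,4)
bgt L2: taken
$t2=1&255=1
$t2=1^10=11
$t2=11|1=11
$t6=6-1=5
cmp $t6, 4  (cmp 5,4)
bgt L2: taken
$t2=11&255=11
$t2=11^10=1
$t2=1|1=1
$t6=5-1=4
cmp $t6, 4  (cmp 4,4)
bgt L2: not taken
halt.

4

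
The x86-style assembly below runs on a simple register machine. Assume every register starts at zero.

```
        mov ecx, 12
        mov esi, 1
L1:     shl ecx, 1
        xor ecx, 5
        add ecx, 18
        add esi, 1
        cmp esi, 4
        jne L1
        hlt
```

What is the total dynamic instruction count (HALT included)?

21

ecx=12
esi=1
ecx=12<<1=24
ecx=24^5=29
ecx=29+18=47
esi=1+1=2
cmp esi, 4  (cmp 2,4)
jne L1: taken
ecx=47<<1=94
ecx=94^5=91
ecx=91+18=109
esi=2+1=3
cmp esi, 4  (cmp 3,4)
jne L1: taken
ecx=109<<1=218
ecx=218^5=223
ecx=223+18=241
esi=3+1=4
cmp esi, 4  (cmp 4,4)
jne L1: not taken
halt.
Total executed instructions: 21.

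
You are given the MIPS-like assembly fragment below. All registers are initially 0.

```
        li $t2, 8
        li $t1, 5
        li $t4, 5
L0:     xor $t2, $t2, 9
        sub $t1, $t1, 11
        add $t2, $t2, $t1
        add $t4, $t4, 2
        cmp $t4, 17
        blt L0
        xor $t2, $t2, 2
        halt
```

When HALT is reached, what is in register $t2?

-211

after li $t2, 8: $t2=8
after li $t1, 5: $t1=5
after li $t4, 5: $t4=5
after xor $t2, $t2, 9: $t2=8^9=1
after sub $t1, $t1, 11: $t1=5-11=-6
after add $t2, $t2, $t1: $t2=1+(-6)=-5
after add $t4, $t4, 2: $t4=5+2=7
cmp $t4, 17  (cmp 7,17)
blt L0: taken
after xor $t2, $t2, 9: $t2=(-5)^9=-14
after sub $t1, $t1, 11: $t1=(-6)-11=-17
after add $t2, $t2, $t1: $t2=(-14)+(-17)=-31
after add $t4, $t4, 2: $t4=7+2=9
cmp $t4, 17  (cmp 9,17)
blt L0: taken
after xor $t2, $t2, 9: $t2=(-31)^9=-24
after sub $t1, $t1, 11: $t1=(-17)-11=-28
after add $t2, $t2, $t1: $t2=(-24)+(-28)=-52
after add $t4, $t4, 2: $t4=9+2=11
cmp $t4, 17  (cmp 11,17)
blt L0: taken
after xor $t2, $t2, 9: $t2=(-52)^9=-59
after sub $t1, $t1, 11: $t1=(-28)-11=-39
after add $t2, $t2, $t1: $t2=(-59)+(-39)=-98
after add $t4, $t4, 2: $t4=11+2=13
cmp $t4, 17  (cmp 13,17)
blt L0: taken
after xor $t2, $t2, 9: $t2=(-98)^9=-105
after sub $t1, $t1, 11: $t1=(-39)-11=-50
after add $t2, $t2, $t1: $t2=(-105)+(-50)=-155
after add $t4, $t4, 2: $t4=13+2=15
cmp $t4, 17  (cmp 15,17)
blt L0: taken
after xor $t2, $t2, 9: $t2=(-155)^9=-148
after sub $t1, $t1, 11: $t1=(-50)-11=-61
after add $t2, $t2, $t1: $t2=(-148)+(-61)=-209
after add $t4, $t4, 2: $t4=15+2=17
cmp $t4, 17  (cmp 17,17)
blt L0: not taken
after xor $t2, $t2, 2: $t2=(-209)^2=-211
halt.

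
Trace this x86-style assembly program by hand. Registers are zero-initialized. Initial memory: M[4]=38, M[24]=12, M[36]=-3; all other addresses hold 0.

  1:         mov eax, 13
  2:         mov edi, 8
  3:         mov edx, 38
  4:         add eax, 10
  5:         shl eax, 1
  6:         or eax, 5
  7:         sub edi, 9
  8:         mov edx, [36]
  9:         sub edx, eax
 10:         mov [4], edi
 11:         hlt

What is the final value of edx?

-50

mov eax, 13 → eax=13
mov edi, 8 → edi=8
mov edx, 38 → edx=38
add eax, 10 → eax=13+10=23
shl eax, 1 → eax=23<<1=46
or eax, 5 → eax=46|5=47
sub edi, 9 → edi=8-9=-1
mov edx, [36] → edx=M[36]=-3
sub edx, eax → edx=(-3)-47=-50
mov [4], edi → M[4]=-1
halt.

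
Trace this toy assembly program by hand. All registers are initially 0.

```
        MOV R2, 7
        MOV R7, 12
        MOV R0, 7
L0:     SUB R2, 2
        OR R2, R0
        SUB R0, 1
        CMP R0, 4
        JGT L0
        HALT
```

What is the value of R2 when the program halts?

after MOV R2, 7: R2=7
after MOV R7, 12: R7=12
after MOV R0, 7: R0=7
after SUB R2, 2: R2=7-2=5
after OR R2, R0: R2=5|7=7
after SUB R0, 1: R0=7-1=6
CMP R0, 4  (cmp 6,4)
JGT L0: taken
after SUB R2, 2: R2=7-2=5
after OR R2, R0: R2=5|6=7
after SUB R0, 1: R0=6-1=5
CMP R0, 4  (cmp 5,4)
JGT L0: taken
after SUB R2, 2: R2=7-2=5
after OR R2, R0: R2=5|5=5
after SUB R0, 1: R0=5-1=4
CMP R0, 4  (cmp 4,4)
JGT L0: not taken
halt.

5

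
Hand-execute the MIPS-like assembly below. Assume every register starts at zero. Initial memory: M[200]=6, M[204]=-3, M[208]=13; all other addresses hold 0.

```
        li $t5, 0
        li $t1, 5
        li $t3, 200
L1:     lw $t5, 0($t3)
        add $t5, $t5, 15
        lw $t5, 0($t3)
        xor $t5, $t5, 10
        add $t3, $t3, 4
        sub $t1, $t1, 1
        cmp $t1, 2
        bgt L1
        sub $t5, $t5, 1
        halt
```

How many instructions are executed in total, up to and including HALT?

after li $t5, 0: $t5=0
after li $t1, 5: $t1=5
after li $t3, 200: $t3=200
after lw $t5, 0($t3): $t5=M[200]=6
after add $t5, $t5, 15: $t5=6+15=21
after lw $t5, 0($t3): $t5=M[200]=6
after xor $t5, $t5, 10: $t5=6^10=12
after add $t3, $t3, 4: $t3=200+4=204
after sub $t1, $t1, 1: $t1=5-1=4
cmp $t1, 2  (cmp 4,2)
bgt L1: taken
after lw $t5, 0($t3): $t5=M[204]=-3
after add $t5, $t5, 15: $t5=(-3)+15=12
after lw $t5, 0($t3): $t5=M[204]=-3
after xor $t5, $t5, 10: $t5=(-3)^10=-9
after add $t3, $t3, 4: $t3=204+4=208
after sub $t1, $t1, 1: $t1=4-1=3
cmp $t1, 2  (cmp 3,2)
bgt L1: taken
after lw $t5, 0($t3): $t5=M[208]=13
after add $t5, $t5, 15: $t5=13+15=28
after lw $t5, 0($t3): $t5=M[208]=13
after xor $t5, $t5, 10: $t5=13^10=7
after add $t3, $t3, 4: $t3=208+4=212
after sub $t1, $t1, 1: $t1=3-1=2
cmp $t1, 2  (cmp 2,2)
bgt L1: not taken
after sub $t5, $t5, 1: $t5=7-1=6
halt.
Total executed instructions: 29.

29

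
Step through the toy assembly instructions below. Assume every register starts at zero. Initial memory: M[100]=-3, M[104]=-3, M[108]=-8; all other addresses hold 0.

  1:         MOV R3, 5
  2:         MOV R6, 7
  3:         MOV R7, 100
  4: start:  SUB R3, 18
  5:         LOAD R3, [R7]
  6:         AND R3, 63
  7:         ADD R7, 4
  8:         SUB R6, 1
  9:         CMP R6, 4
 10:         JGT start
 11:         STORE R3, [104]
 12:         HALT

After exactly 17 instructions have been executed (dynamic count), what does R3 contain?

R3=5
R6=7
R7=100
R3=5-18=-13
R3=M[100]=-3
R3=(-3)&63=61
R7=100+4=104
R6=7-1=6
CMP R6, 4  (cmp 6,4)
JGT start: taken
R3=61-18=43
R3=M[104]=-3
R3=(-3)&63=61
R7=104+4=108
R6=6-1=5
CMP R6, 4  (cmp 5,4)
JGT start: taken
After step 17: R3 = 61.

61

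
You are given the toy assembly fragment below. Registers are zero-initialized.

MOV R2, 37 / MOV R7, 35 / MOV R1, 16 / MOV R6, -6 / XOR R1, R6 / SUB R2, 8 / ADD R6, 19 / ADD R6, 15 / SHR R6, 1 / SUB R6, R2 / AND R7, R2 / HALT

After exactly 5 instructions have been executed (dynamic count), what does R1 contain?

MOV R2, 37 → R2=37
MOV R7, 35 → R7=35
MOV R1, 16 → R1=16
MOV R6, -6 → R6=-6
XOR R1, R6 → R1=16^(-6)=-22
After step 5: R1 = -22.

-22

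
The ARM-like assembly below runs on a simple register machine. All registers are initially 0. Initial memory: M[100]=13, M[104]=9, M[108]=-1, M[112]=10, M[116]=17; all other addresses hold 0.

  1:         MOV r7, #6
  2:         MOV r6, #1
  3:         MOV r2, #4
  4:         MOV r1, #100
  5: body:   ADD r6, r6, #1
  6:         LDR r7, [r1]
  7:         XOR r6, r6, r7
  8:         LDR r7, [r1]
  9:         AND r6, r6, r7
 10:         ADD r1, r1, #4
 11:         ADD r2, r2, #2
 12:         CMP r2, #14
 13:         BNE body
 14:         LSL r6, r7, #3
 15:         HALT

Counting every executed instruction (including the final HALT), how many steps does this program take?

MOV r7, #6 → r7=6
MOV r6, #1 → r6=1
MOV r2, #4 → r2=4
MOV r1, #100 → r1=100
ADD r6, r6, #1 → r6=1+1=2
LDR r7, [r1] → r7=M[100]=13
XOR r6, r6, r7 → r6=2^13=15
LDR r7, [r1] → r7=M[100]=13
AND r6, r6, r7 → r6=15&13=13
ADD r1, r1, #4 → r1=100+4=104
ADD r2, r2, #2 → r2=4+2=6
CMP r2, #14  (cmp 6,14)
BNE body: taken
ADD r6, r6, #1 → r6=13+1=14
LDR r7, [r1] → r7=M[104]=9
XOR r6, r6, r7 → r6=14^9=7
LDR r7, [r1] → r7=M[104]=9
AND r6, r6, r7 → r6=7&9=1
ADD r1, r1, #4 → r1=104+4=108
ADD r2, r2, #2 → r2=6+2=8
CMP r2, #14  (cmp 8,14)
BNE body: taken
ADD r6, r6, #1 → r6=1+1=2
LDR r7, [r1] → r7=M[108]=-1
XOR r6, r6, r7 → r6=2^(-1)=-3
LDR r7, [r1] → r7=M[108]=-1
AND r6, r6, r7 → r6=(-3)&(-1)=-3
ADD r1, r1, #4 → r1=108+4=112
ADD r2, r2, #2 → r2=8+2=10
CMP r2, #14  (cmp 10,14)
BNE body: taken
ADD r6, r6, #1 → r6=(-3)+1=-2
LDR r7, [r1] → r7=M[112]=10
XOR r6, r6, r7 → r6=(-2)^10=-12
LDR r7, [r1] → r7=M[112]=10
AND r6, r6, r7 → r6=(-12)&10=0
ADD r1, r1, #4 → r1=112+4=116
ADD r2, r2, #2 → r2=10+2=12
CMP r2, #14  (cmp 12,14)
BNE body: taken
ADD r6, r6, #1 → r6=0+1=1
LDR r7, [r1] → r7=M[116]=17
XOR r6, r6, r7 → r6=1^17=16
LDR r7, [r1] → r7=M[116]=17
AND r6, r6, r7 → r6=16&17=16
ADD r1, r1, #4 → r1=116+4=120
ADD r2, r2, #2 → r2=12+2=14
CMP r2, #14  (cmp 14,14)
BNE body: not taken
LSL r6, r7, #3 → r6=17<<3=136
halt.
Total executed instructions: 51.

51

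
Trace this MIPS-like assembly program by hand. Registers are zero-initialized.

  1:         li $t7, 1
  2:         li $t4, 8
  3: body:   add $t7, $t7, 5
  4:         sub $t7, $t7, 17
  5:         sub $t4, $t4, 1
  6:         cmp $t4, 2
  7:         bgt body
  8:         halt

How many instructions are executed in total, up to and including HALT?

li $t7, 1 → $t7=1
li $t4, 8 → $t4=8
add $t7, $t7, 5 → $t7=1+5=6
sub $t7, $t7, 17 → $t7=6-17=-11
sub $t4, $t4, 1 → $t4=8-1=7
cmp $t4, 2  (cmp 7,2)
bgt body: taken
add $t7, $t7, 5 → $t7=(-11)+5=-6
sub $t7, $t7, 17 → $t7=(-6)-17=-23
sub $t4, $t4, 1 → $t4=7-1=6
cmp $t4, 2  (cmp 6,2)
bgt body: taken
add $t7, $t7, 5 → $t7=(-23)+5=-18
sub $t7, $t7, 17 → $t7=(-18)-17=-35
sub $t4, $t4, 1 → $t4=6-1=5
cmp $t4, 2  (cmp 5,2)
bgt body: taken
add $t7, $t7, 5 → $t7=(-35)+5=-30
sub $t7, $t7, 17 → $t7=(-30)-17=-47
sub $t4, $t4, 1 → $t4=5-1=4
cmp $t4, 2  (cmp 4,2)
bgt body: taken
add $t7, $t7, 5 → $t7=(-47)+5=-42
sub $t7, $t7, 17 → $t7=(-42)-17=-59
sub $t4, $t4, 1 → $t4=4-1=3
cmp $t4, 2  (cmp 3,2)
bgt body: taken
add $t7, $t7, 5 → $t7=(-59)+5=-54
sub $t7, $t7, 17 → $t7=(-54)-17=-71
sub $t4, $t4, 1 → $t4=3-1=2
cmp $t4, 2  (cmp 2,2)
bgt body: not taken
halt.
Total executed instructions: 33.

33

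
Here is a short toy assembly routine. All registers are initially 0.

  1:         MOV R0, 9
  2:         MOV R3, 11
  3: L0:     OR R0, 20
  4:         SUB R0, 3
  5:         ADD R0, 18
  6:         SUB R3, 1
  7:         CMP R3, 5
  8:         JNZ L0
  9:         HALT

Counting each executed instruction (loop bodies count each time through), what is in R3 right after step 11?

MOV R0, 9 → R0=9
MOV R3, 11 → R3=11
OR R0, 20 → R0=9|20=29
SUB R0, 3 → R0=29-3=26
ADD R0, 18 → R0=26+18=44
SUB R3, 1 → R3=11-1=10
CMP R3, 5  (cmp 10,5)
JNZ L0: taken
OR R0, 20 → R0=44|20=60
SUB R0, 3 → R0=60-3=57
ADD R0, 18 → R0=57+18=75
After step 11: R3 = 10.

10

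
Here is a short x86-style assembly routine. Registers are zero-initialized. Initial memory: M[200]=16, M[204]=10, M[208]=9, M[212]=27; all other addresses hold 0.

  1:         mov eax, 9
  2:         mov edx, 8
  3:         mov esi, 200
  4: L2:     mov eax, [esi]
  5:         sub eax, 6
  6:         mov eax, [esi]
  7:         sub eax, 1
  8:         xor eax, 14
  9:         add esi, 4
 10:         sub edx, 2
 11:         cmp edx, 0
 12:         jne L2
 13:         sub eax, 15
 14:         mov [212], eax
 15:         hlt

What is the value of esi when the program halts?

mov eax, 9 → eax=9
mov edx, 8 → edx=8
mov esi, 200 → esi=200
mov eax, [esi] → eax=M[200]=16
sub eax, 6 → eax=16-6=10
mov eax, [esi] → eax=M[200]=16
sub eax, 1 → eax=16-1=15
xor eax, 14 → eax=15^14=1
add esi, 4 → esi=200+4=204
sub edx, 2 → edx=8-2=6
cmp edx, 0  (cmp 6,0)
jne L2: taken
mov eax, [esi] → eax=M[204]=10
sub eax, 6 → eax=10-6=4
mov eax, [esi] → eax=M[204]=10
sub eax, 1 → eax=10-1=9
xor eax, 14 → eax=9^14=7
add esi, 4 → esi=204+4=208
sub edx, 2 → edx=6-2=4
cmp edx, 0  (cmp 4,0)
jne L2: taken
mov eax, [esi] → eax=M[208]=9
sub eax, 6 → eax=9-6=3
mov eax, [esi] → eax=M[208]=9
sub eax, 1 → eax=9-1=8
xor eax, 14 → eax=8^14=6
add esi, 4 → esi=208+4=212
sub edx, 2 → edx=4-2=2
cmp edx, 0  (cmp 2,0)
jne L2: taken
mov eax, [esi] → eax=M[212]=27
sub eax, 6 → eax=27-6=21
mov eax, [esi] → eax=M[212]=27
sub eax, 1 → eax=27-1=26
xor eax, 14 → eax=26^14=20
add esi, 4 → esi=212+4=216
sub edx, 2 → edx=2-2=0
cmp edx, 0  (cmp 0,0)
jne L2: not taken
sub eax, 15 → eax=20-15=5
mov [212], eax → M[212]=5
halt.

216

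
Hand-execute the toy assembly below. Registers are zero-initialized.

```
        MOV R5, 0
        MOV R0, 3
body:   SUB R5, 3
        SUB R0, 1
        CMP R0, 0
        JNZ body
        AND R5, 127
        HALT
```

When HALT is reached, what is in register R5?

119

after MOV R5, 0: R5=0
after MOV R0, 3: R0=3
after SUB R5, 3: R5=0-3=-3
after SUB R0, 1: R0=3-1=2
CMP R0, 0  (cmp 2,0)
JNZ body: taken
after SUB R5, 3: R5=(-3)-3=-6
after SUB R0, 1: R0=2-1=1
CMP R0, 0  (cmp 1,0)
JNZ body: taken
after SUB R5, 3: R5=(-6)-3=-9
after SUB R0, 1: R0=1-1=0
CMP R0, 0  (cmp 0,0)
JNZ body: not taken
after AND R5, 127: R5=(-9)&127=119
halt.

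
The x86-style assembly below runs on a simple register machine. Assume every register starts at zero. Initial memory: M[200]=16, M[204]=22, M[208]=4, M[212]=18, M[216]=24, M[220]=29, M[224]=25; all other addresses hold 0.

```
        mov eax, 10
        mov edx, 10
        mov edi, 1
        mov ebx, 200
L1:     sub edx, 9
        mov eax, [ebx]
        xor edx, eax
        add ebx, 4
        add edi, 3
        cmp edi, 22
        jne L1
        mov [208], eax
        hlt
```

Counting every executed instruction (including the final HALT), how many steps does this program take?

after mov eax, 10: eax=10
after mov edx, 10: edx=10
after mov edi, 1: edi=1
after mov ebx, 200: ebx=200
after sub edx, 9: edx=10-9=1
after mov eax, [ebx]: eax=M[200]=16
after xor edx, eax: edx=1^16=17
after add ebx, 4: ebx=200+4=204
after add edi, 3: edi=1+3=4
cmp edi, 22  (cmp 4,22)
jne L1: taken
after sub edx, 9: edx=17-9=8
after mov eax, [ebx]: eax=M[204]=22
after xor edx, eax: edx=8^22=30
after add ebx, 4: ebx=204+4=208
after add edi, 3: edi=4+3=7
cmp edi, 22  (cmp 7,22)
jne L1: taken
after sub edx, 9: edx=30-9=21
after mov eax, [ebx]: eax=M[208]=4
after xor edx, eax: edx=21^4=17
after add ebx, 4: ebx=208+4=212
after add edi, 3: edi=7+3=10
cmp edi, 22  (cmp 10,22)
jne L1: taken
after sub edx, 9: edx=17-9=8
after mov eax, [ebx]: eax=M[212]=18
after xor edx, eax: edx=8^18=26
after add ebx, 4: ebx=212+4=216
after add edi, 3: edi=10+3=13
cmp edi, 22  (cmp 13,22)
jne L1: taken
after sub edx, 9: edx=26-9=17
after mov eax, [ebx]: eax=M[216]=24
after xor edx, eax: edx=17^24=9
after add ebx, 4: ebx=216+4=220
after add edi, 3: edi=13+3=16
cmp edi, 22  (cmp 16,22)
jne L1: taken
after sub edx, 9: edx=9-9=0
after mov eax, [ebx]: eax=M[220]=29
after xor edx, eax: edx=0^29=29
after add ebx, 4: ebx=220+4=224
after add edi, 3: edi=16+3=19
cmp edi, 22  (cmp 19,22)
jne L1: taken
after sub edx, 9: edx=29-9=20
after mov eax, [ebx]: eax=M[224]=25
after xor edx, eax: edx=20^25=13
after add ebx, 4: ebx=224+4=228
after add edi, 3: edi=19+3=22
cmp edi, 22  (cmp 22,22)
jne L1: not taken
mov [208], eax → M[208]=25
halt.
Total executed instructions: 55.

55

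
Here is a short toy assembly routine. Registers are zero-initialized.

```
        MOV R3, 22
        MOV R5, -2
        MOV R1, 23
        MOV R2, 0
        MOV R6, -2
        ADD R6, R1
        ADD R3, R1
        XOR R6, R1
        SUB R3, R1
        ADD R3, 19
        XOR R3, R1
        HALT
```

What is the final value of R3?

62

R3=22
R5=-2
R1=23
R2=0
R6=-2
R6=(-2)+23=21
R3=22+23=45
R6=21^23=2
R3=45-23=22
R3=22+19=41
R3=41^23=62
halt.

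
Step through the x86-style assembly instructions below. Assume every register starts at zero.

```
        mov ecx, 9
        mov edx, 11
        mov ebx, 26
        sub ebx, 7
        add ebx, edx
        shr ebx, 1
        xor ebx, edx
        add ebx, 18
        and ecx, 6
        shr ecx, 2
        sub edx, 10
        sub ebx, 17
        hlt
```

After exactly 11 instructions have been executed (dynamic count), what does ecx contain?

ecx=9
edx=11
ebx=26
ebx=26-7=19
ebx=19+11=30
ebx=30>>1=15
ebx=15^11=4
ebx=4+18=22
ecx=9&6=0
ecx=0>>2=0
edx=11-10=1
After step 11: ecx = 0.

0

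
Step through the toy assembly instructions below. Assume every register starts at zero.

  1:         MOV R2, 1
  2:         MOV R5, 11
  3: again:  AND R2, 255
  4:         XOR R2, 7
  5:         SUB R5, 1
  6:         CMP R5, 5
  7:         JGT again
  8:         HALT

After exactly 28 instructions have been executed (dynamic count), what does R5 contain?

MOV R2, 1 → R2=1
MOV R5, 11 → R5=11
AND R2, 255 → R2=1&255=1
XOR R2, 7 → R2=1^7=6
SUB R5, 1 → R5=11-1=10
CMP R5, 5  (cmp 10,5)
JGT again: taken
AND R2, 255 → R2=6&255=6
XOR R2, 7 → R2=6^7=1
SUB R5, 1 → R5=10-1=9
CMP R5, 5  (cmp 9,5)
JGT again: taken
AND R2, 255 → R2=1&255=1
XOR R2, 7 → R2=1^7=6
SUB R5, 1 → R5=9-1=8
CMP R5, 5  (cmp 8,5)
JGT again: taken
AND R2, 255 → R2=6&255=6
XOR R2, 7 → R2=6^7=1
SUB R5, 1 → R5=8-1=7
CMP R5, 5  (cmp 7,5)
JGT again: taken
AND R2, 255 → R2=1&255=1
XOR R2, 7 → R2=1^7=6
SUB R5, 1 → R5=7-1=6
CMP R5, 5  (cmp 6,5)
JGT again: taken
AND R2, 255 → R2=6&255=6
After step 28: R5 = 6.

6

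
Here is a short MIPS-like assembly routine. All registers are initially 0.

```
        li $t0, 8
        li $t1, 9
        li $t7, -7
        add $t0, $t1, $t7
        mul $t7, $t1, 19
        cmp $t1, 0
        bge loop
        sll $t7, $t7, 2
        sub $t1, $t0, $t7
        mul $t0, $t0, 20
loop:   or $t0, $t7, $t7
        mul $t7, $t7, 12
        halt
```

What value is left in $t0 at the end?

$t0=8
$t1=9
$t7=-7
$t0=9+(-7)=2
$t7=9*19=171
cmp $t1, 0  (cmp 9,0)
bge loop: taken
$t0=171|171=171
$t7=171*12=2052
halt.

171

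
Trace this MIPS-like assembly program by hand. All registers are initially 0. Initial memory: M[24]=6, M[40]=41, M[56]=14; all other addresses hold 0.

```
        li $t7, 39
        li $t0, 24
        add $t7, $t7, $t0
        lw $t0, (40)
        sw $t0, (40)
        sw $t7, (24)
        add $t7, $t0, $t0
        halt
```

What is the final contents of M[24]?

li $t7, 39 → $t7=39
li $t0, 24 → $t0=24
add $t7, $t7, $t0 → $t7=39+24=63
lw $t0, (40) → $t0=M[40]=41
sw $t0, (40) → M[40]=41
sw $t7, (24) → M[24]=63
add $t7, $t0, $t0 → $t7=41+41=82
halt.

63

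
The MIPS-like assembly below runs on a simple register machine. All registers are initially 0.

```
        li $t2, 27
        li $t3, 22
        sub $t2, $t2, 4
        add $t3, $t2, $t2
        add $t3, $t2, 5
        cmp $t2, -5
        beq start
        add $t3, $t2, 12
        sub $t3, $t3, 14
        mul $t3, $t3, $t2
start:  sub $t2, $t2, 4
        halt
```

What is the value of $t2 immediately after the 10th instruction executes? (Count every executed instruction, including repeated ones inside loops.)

23

li $t2, 27 → $t2=27
li $t3, 22 → $t3=22
sub $t2, $t2, 4 → $t2=27-4=23
add $t3, $t2, $t2 → $t3=23+23=46
add $t3, $t2, 5 → $t3=23+5=28
cmp $t2, -5  (cmp 23,-5)
beq start: not taken
add $t3, $t2, 12 → $t3=23+12=35
sub $t3, $t3, 14 → $t3=35-14=21
mul $t3, $t3, $t2 → $t3=21*23=483
After step 10: $t2 = 23.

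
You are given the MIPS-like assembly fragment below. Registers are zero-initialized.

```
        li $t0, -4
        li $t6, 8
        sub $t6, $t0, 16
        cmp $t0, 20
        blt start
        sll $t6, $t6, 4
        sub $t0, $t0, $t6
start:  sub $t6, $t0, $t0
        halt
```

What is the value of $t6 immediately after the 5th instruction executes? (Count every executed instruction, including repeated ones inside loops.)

-20

li $t0, -4 → $t0=-4
li $t6, 8 → $t6=8
sub $t6, $t0, 16 → $t6=(-4)-16=-20
cmp $t0, 20  (cmp -4,20)
blt start: taken
After step 5: $t6 = -20.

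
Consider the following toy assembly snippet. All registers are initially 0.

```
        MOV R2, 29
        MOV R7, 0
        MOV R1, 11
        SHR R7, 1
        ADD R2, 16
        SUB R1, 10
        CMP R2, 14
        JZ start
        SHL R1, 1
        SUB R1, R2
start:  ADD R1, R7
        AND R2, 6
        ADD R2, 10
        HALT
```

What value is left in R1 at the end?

after MOV R2, 29: R2=29
after MOV R7, 0: R7=0
after MOV R1, 11: R1=11
after SHR R7, 1: R7=0>>1=0
after ADD R2, 16: R2=29+16=45
after SUB R1, 10: R1=11-10=1
CMP R2, 14  (cmp 45,14)
JZ start: not taken
after SHL R1, 1: R1=1<<1=2
after SUB R1, R2: R1=2-45=-43
after ADD R1, R7: R1=(-43)+0=-43
after AND R2, 6: R2=45&6=4
after ADD R2, 10: R2=4+10=14
halt.

-43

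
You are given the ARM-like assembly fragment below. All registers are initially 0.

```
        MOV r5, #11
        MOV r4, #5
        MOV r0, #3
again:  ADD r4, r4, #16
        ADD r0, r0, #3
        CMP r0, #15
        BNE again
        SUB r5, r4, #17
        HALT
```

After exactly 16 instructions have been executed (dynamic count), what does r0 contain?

12

r5=11
r4=5
r0=3
r4=5+16=21
r0=3+3=6
CMP r0, #15  (cmp 6,15)
BNE again: taken
r4=21+16=37
r0=6+3=9
CMP r0, #15  (cmp 9,15)
BNE again: taken
r4=37+16=53
r0=9+3=12
CMP r0, #15  (cmp 12,15)
BNE again: taken
r4=53+16=69
After step 16: r0 = 12.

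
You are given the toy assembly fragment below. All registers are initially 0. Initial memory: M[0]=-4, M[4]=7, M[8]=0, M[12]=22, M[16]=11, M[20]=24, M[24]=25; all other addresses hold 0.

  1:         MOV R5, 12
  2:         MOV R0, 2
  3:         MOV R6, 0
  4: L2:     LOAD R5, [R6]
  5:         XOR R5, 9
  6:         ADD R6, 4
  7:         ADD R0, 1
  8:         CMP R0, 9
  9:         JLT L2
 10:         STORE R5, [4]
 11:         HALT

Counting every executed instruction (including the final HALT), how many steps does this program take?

R5=12
R0=2
R6=0
R5=M[0]=-4
R5=(-4)^9=-11
R6=0+4=4
R0=2+1=3
CMP R0, 9  (cmp 3,9)
JLT L2: taken
R5=M[4]=7
R5=7^9=14
R6=4+4=8
R0=3+1=4
CMP R0, 9  (cmp 4,9)
JLT L2: taken
R5=M[8]=0
R5=0^9=9
R6=8+4=12
R0=4+1=5
CMP R0, 9  (cmp 5,9)
JLT L2: taken
R5=M[12]=22
R5=22^9=31
R6=12+4=16
R0=5+1=6
CMP R0, 9  (cmp 6,9)
JLT L2: taken
R5=M[16]=11
R5=11^9=2
R6=16+4=20
R0=6+1=7
CMP R0, 9  (cmp 7,9)
JLT L2: taken
R5=M[20]=24
R5=24^9=17
R6=20+4=24
R0=7+1=8
CMP R0, 9  (cmp 8,9)
JLT L2: taken
R5=M[24]=25
R5=25^9=16
R6=24+4=28
R0=8+1=9
CMP R0, 9  (cmp 9,9)
JLT L2: not taken
STORE R5, [4] → M[4]=16
halt.
Total executed instructions: 47.

47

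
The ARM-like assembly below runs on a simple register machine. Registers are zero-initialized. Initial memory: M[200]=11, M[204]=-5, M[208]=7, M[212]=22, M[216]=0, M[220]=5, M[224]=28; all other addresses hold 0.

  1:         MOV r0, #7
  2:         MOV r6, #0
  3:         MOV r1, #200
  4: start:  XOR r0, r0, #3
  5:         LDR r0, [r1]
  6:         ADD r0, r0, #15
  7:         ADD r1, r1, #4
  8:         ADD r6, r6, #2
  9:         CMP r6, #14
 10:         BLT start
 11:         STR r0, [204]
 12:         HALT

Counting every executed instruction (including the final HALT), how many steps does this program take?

after MOV r0, #7: r0=7
after MOV r6, #0: r6=0
after MOV r1, #200: r1=200
after XOR r0, r0, #3: r0=7^3=4
after LDR r0, [r1]: r0=M[200]=11
after ADD r0, r0, #15: r0=11+15=26
after ADD r1, r1, #4: r1=200+4=204
after ADD r6, r6, #2: r6=0+2=2
CMP r6, #14  (cmp 2,14)
BLT start: taken
after XOR r0, r0, #3: r0=26^3=25
after LDR r0, [r1]: r0=M[204]=-5
after ADD r0, r0, #15: r0=(-5)+15=10
after ADD r1, r1, #4: r1=204+4=208
after ADD r6, r6, #2: r6=2+2=4
CMP r6, #14  (cmp 4,14)
BLT start: taken
after XOR r0, r0, #3: r0=10^3=9
after LDR r0, [r1]: r0=M[208]=7
after ADD r0, r0, #15: r0=7+15=22
after ADD r1, r1, #4: r1=208+4=212
after ADD r6, r6, #2: r6=4+2=6
CMP r6, #14  (cmp 6,14)
BLT start: taken
after XOR r0, r0, #3: r0=22^3=21
after LDR r0, [r1]: r0=M[212]=22
after ADD r0, r0, #15: r0=22+15=37
after ADD r1, r1, #4: r1=212+4=216
after ADD r6, r6, #2: r6=6+2=8
CMP r6, #14  (cmp 8,14)
BLT start: taken
after XOR r0, r0, #3: r0=37^3=38
after LDR r0, [r1]: r0=M[216]=0
after ADD r0, r0, #15: r0=0+15=15
after ADD r1, r1, #4: r1=216+4=220
after ADD r6, r6, #2: r6=8+2=10
CMP r6, #14  (cmp 10,14)
BLT start: taken
after XOR r0, r0, #3: r0=15^3=12
after LDR r0, [r1]: r0=M[220]=5
after ADD r0, r0, #15: r0=5+15=20
after ADD r1, r1, #4: r1=220+4=224
after ADD r6, r6, #2: r6=10+2=12
CMP r6, #14  (cmp 12,14)
BLT start: taken
after XOR r0, r0, #3: r0=20^3=23
after LDR r0, [r1]: r0=M[224]=28
after ADD r0, r0, #15: r0=28+15=43
after ADD r1, r1, #4: r1=224+4=228
after ADD r6, r6, #2: r6=12+2=14
CMP r6, #14  (cmp 14,14)
BLT start: not taken
STR r0, [204] → M[204]=43
halt.
Total executed instructions: 54.

54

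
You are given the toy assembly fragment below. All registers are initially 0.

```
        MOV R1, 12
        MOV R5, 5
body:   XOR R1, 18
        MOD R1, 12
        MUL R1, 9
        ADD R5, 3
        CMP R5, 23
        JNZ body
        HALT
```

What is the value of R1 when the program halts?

0

R1=12
R5=5
R1=12^18=30
R1=30%12=6
R1=6*9=54
R5=5+3=8
CMP R5, 23  (cmp 8,23)
JNZ body: taken
R1=54^18=36
R1=36%12=0
R1=0*9=0
R5=8+3=11
CMP R5, 23  (cmp 11,23)
JNZ body: taken
R1=0^18=18
R1=18%12=6
R1=6*9=54
R5=11+3=14
CMP R5, 23  (cmp 14,23)
JNZ body: taken
R1=54^18=36
R1=36%12=0
R1=0*9=0
R5=14+3=17
CMP R5, 23  (cmp 17,23)
JNZ body: taken
R1=0^18=18
R1=18%12=6
R1=6*9=54
R5=17+3=20
CMP R5, 23  (cmp 20,23)
JNZ body: taken
R1=54^18=36
R1=36%12=0
R1=0*9=0
R5=20+3=23
CMP R5, 23  (cmp 23,23)
JNZ body: not taken
halt.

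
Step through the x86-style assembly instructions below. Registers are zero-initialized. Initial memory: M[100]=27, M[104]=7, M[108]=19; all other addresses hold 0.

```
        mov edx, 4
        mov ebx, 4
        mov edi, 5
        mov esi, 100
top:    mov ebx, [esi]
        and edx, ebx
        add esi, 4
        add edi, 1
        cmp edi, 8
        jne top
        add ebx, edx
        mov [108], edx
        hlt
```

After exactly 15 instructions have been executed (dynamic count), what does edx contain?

0

edx=4
ebx=4
edi=5
esi=100
ebx=M[100]=27
edx=4&27=0
esi=100+4=104
edi=5+1=6
cmp edi, 8  (cmp 6,8)
jne top: taken
ebx=M[104]=7
edx=0&7=0
esi=104+4=108
edi=6+1=7
cmp edi, 8  (cmp 7,8)
After step 15: edx = 0.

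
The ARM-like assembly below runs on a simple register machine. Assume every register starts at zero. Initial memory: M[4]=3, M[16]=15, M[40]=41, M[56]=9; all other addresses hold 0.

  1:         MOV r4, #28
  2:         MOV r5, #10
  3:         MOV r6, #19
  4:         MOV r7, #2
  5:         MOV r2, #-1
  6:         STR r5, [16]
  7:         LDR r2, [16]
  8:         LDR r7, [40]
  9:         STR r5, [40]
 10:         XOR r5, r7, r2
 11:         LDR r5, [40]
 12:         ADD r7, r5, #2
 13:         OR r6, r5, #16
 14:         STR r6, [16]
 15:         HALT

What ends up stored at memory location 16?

26

r4=28
r5=10
r6=19
r7=2
r2=-1
STR r5, [16] → M[16]=10
r2=M[16]=10
r7=M[40]=41
STR r5, [40] → M[40]=10
r5=41^10=35
r5=M[40]=10
r7=10+2=12
r6=10|16=26
STR r6, [16] → M[16]=26
halt.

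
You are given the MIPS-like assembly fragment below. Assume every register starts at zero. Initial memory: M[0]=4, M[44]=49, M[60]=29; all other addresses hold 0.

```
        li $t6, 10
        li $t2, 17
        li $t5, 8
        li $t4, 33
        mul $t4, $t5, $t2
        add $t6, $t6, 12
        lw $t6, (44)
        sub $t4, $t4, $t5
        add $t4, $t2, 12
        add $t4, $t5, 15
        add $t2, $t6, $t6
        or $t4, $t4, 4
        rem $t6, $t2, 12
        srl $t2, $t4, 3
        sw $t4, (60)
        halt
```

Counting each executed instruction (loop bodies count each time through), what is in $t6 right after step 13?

2

after li $t6, 10: $t6=10
after li $t2, 17: $t2=17
after li $t5, 8: $t5=8
after li $t4, 33: $t4=33
after mul $t4, $t5, $t2: $t4=8*17=136
after add $t6, $t6, 12: $t6=10+12=22
after lw $t6, (44): $t6=M[44]=49
after sub $t4, $t4, $t5: $t4=136-8=128
after add $t4, $t2, 12: $t4=17+12=29
after add $t4, $t5, 15: $t4=8+15=23
after add $t2, $t6, $t6: $t2=49+49=98
after or $t4, $t4, 4: $t4=23|4=23
after rem $t6, $t2, 12: $t6=98%12=2
After step 13: $t6 = 2.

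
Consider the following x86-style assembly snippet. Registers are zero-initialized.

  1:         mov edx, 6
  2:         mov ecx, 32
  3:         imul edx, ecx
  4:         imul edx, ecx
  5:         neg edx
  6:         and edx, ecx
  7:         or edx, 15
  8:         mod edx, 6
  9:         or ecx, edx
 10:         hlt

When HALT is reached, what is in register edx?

3

mov edx, 6 → edx=6
mov ecx, 32 → ecx=32
imul edx, ecx → edx=6*32=192
imul edx, ecx → edx=192*32=6144
neg edx → edx=-(6144)=-6144
and edx, ecx → edx=(-6144)&32=0
or edx, 15 → edx=0|15=15
mod edx, 6 → edx=15%6=3
or ecx, edx → ecx=32|3=35
halt.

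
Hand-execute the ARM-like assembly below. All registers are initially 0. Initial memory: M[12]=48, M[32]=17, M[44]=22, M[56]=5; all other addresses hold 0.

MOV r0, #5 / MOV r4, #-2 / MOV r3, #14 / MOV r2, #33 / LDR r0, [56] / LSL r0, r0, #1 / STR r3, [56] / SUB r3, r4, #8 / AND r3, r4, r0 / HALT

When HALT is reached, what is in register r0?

r0=5
r4=-2
r3=14
r2=33
r0=M[56]=5
r0=5<<1=10
STR r3, [56] → M[56]=14
r3=(-2)-8=-10
r3=(-2)&10=10
halt.

10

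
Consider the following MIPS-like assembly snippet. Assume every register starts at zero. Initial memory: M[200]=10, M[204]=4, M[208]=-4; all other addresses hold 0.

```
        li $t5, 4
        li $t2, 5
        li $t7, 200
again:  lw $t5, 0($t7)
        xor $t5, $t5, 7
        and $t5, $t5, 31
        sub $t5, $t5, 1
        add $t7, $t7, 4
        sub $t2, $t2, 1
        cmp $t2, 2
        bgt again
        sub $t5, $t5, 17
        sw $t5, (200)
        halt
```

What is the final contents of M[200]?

9

after li $t5, 4: $t5=4
after li $t2, 5: $t2=5
after li $t7, 200: $t7=200
after lw $t5, 0($t7): $t5=M[200]=10
after xor $t5, $t5, 7: $t5=10^7=13
after and $t5, $t5, 31: $t5=13&31=13
after sub $t5, $t5, 1: $t5=13-1=12
after add $t7, $t7, 4: $t7=200+4=204
after sub $t2, $t2, 1: $t2=5-1=4
cmp $t2, 2  (cmp 4,2)
bgt again: taken
after lw $t5, 0($t7): $t5=M[204]=4
after xor $t5, $t5, 7: $t5=4^7=3
after and $t5, $t5, 31: $t5=3&31=3
after sub $t5, $t5, 1: $t5=3-1=2
after add $t7, $t7, 4: $t7=204+4=208
after sub $t2, $t2, 1: $t2=4-1=3
cmp $t2, 2  (cmp 3,2)
bgt again: taken
after lw $t5, 0($t7): $t5=M[208]=-4
after xor $t5, $t5, 7: $t5=(-4)^7=-5
after and $t5, $t5, 31: $t5=(-5)&31=27
after sub $t5, $t5, 1: $t5=27-1=26
after add $t7, $t7, 4: $t7=208+4=212
after sub $t2, $t2, 1: $t2=3-1=2
cmp $t2, 2  (cmp 2,2)
bgt again: not taken
after sub $t5, $t5, 17: $t5=26-17=9
sw $t5, (200) → M[200]=9
halt.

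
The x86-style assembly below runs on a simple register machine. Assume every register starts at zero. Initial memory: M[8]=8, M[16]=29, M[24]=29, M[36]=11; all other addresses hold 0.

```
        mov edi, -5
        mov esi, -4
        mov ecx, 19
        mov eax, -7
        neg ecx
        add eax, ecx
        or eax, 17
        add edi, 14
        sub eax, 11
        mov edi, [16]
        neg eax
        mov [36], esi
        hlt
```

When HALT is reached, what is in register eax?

20

edi=-5
esi=-4
ecx=19
eax=-7
ecx=-(19)=-19
eax=(-7)+(-19)=-26
eax=(-26)|17=-9
edi=(-5)+14=9
eax=(-9)-11=-20
edi=M[16]=29
eax=-(-20)=20
mov [36], esi → M[36]=-4
halt.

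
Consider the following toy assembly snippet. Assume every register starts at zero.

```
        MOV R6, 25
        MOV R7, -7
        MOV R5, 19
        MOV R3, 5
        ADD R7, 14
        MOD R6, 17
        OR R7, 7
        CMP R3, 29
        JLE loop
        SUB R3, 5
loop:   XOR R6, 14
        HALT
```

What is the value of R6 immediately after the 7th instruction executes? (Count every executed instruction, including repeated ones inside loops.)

R6=25
R7=-7
R5=19
R3=5
R7=(-7)+14=7
R6=25%17=8
R7=7|7=7
After step 7: R6 = 8.

8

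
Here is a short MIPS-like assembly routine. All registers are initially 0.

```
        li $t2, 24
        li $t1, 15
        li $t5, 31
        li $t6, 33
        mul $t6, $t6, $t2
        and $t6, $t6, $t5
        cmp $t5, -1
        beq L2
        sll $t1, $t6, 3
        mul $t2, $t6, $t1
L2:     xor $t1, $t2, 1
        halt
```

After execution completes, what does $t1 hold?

4609

li $t2, 24 → $t2=24
li $t1, 15 → $t1=15
li $t5, 31 → $t5=31
li $t6, 33 → $t6=33
mul $t6, $t6, $t2 → $t6=33*24=792
and $t6, $t6, $t5 → $t6=792&31=24
cmp $t5, -1  (cmp 31,-1)
beq L2: not taken
sll $t1, $t6, 3 → $t1=24<<3=192
mul $t2, $t6, $t1 → $t2=24*192=4608
xor $t1, $t2, 1 → $t1=4608^1=4609
halt.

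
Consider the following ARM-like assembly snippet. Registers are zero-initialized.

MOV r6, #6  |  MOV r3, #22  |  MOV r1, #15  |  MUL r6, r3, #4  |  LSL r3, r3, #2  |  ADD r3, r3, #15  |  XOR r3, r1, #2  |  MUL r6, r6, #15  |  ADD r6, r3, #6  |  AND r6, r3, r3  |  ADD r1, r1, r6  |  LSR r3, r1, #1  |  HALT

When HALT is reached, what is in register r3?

14

r6=6
r3=22
r1=15
r6=22*4=88
r3=22<<2=88
r3=88+15=103
r3=15^2=13
r6=88*15=1320
r6=13+6=19
r6=13&13=13
r1=15+13=28
r3=28>>1=14
halt.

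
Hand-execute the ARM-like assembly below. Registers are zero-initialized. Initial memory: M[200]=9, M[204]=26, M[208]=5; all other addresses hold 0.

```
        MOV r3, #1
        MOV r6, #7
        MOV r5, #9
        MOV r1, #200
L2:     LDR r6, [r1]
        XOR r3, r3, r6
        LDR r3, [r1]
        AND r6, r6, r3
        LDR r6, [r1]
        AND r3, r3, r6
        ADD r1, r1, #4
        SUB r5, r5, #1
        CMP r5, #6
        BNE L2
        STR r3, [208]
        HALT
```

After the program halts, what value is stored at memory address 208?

5

after MOV r3, #1: r3=1
after MOV r6, #7: r6=7
after MOV r5, #9: r5=9
after MOV r1, #200: r1=200
after LDR r6, [r1]: r6=M[200]=9
after XOR r3, r3, r6: r3=1^9=8
after LDR r3, [r1]: r3=M[200]=9
after AND r6, r6, r3: r6=9&9=9
after LDR r6, [r1]: r6=M[200]=9
after AND r3, r3, r6: r3=9&9=9
after ADD r1, r1, #4: r1=200+4=204
after SUB r5, r5, #1: r5=9-1=8
CMP r5, #6  (cmp 8,6)
BNE L2: taken
after LDR r6, [r1]: r6=M[204]=26
after XOR r3, r3, r6: r3=9^26=19
after LDR r3, [r1]: r3=M[204]=26
after AND r6, r6, r3: r6=26&26=26
after LDR r6, [r1]: r6=M[204]=26
after AND r3, r3, r6: r3=26&26=26
after ADD r1, r1, #4: r1=204+4=208
after SUB r5, r5, #1: r5=8-1=7
CMP r5, #6  (cmp 7,6)
BNE L2: taken
after LDR r6, [r1]: r6=M[208]=5
after XOR r3, r3, r6: r3=26^5=31
after LDR r3, [r1]: r3=M[208]=5
after AND r6, r6, r3: r6=5&5=5
after LDR r6, [r1]: r6=M[208]=5
after AND r3, r3, r6: r3=5&5=5
after ADD r1, r1, #4: r1=208+4=212
after SUB r5, r5, #1: r5=7-1=6
CMP r5, #6  (cmp 6,6)
BNE L2: not taken
STR r3, [208] → M[208]=5
halt.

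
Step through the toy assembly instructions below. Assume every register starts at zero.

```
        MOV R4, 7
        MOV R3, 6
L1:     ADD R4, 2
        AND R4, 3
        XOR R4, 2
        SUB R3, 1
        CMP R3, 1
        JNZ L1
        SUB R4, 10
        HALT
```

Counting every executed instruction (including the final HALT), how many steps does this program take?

34

after MOV R4, 7: R4=7
after MOV R3, 6: R3=6
after ADD R4, 2: R4=7+2=9
after AND R4, 3: R4=9&3=1
after XOR R4, 2: R4=1^2=3
after SUB R3, 1: R3=6-1=5
CMP R3, 1  (cmp 5,1)
JNZ L1: taken
after ADD R4, 2: R4=3+2=5
after AND R4, 3: R4=5&3=1
after XOR R4, 2: R4=1^2=3
after SUB R3, 1: R3=5-1=4
CMP R3, 1  (cmp 4,1)
JNZ L1: taken
after ADD R4, 2: R4=3+2=5
after AND R4, 3: R4=5&3=1
after XOR R4, 2: R4=1^2=3
after SUB R3, 1: R3=4-1=3
CMP R3, 1  (cmp 3,1)
JNZ L1: taken
after ADD R4, 2: R4=3+2=5
after AND R4, 3: R4=5&3=1
after XOR R4, 2: R4=1^2=3
after SUB R3, 1: R3=3-1=2
CMP R3, 1  (cmp 2,1)
JNZ L1: taken
after ADD R4, 2: R4=3+2=5
after AND R4, 3: R4=5&3=1
after XOR R4, 2: R4=1^2=3
after SUB R3, 1: R3=2-1=1
CMP R3, 1  (cmp 1,1)
JNZ L1: not taken
after SUB R4, 10: R4=3-10=-7
halt.
Total executed instructions: 34.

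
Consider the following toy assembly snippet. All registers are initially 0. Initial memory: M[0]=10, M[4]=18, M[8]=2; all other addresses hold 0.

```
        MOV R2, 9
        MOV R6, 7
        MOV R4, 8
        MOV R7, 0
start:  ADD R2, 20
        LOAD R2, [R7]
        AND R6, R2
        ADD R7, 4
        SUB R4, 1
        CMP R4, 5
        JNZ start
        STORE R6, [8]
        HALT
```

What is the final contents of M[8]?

2

after MOV R2, 9: R2=9
after MOV R6, 7: R6=7
after MOV R4, 8: R4=8
after MOV R7, 0: R7=0
after ADD R2, 20: R2=9+20=29
after LOAD R2, [R7]: R2=M[0]=10
after AND R6, R2: R6=7&10=2
after ADD R7, 4: R7=0+4=4
after SUB R4, 1: R4=8-1=7
CMP R4, 5  (cmp 7,5)
JNZ start: taken
after ADD R2, 20: R2=10+20=30
after LOAD R2, [R7]: R2=M[4]=18
after AND R6, R2: R6=2&18=2
after ADD R7, 4: R7=4+4=8
after SUB R4, 1: R4=7-1=6
CMP R4, 5  (cmp 6,5)
JNZ start: taken
after ADD R2, 20: R2=18+20=38
after LOAD R2, [R7]: R2=M[8]=2
after AND R6, R2: R6=2&2=2
after ADD R7, 4: R7=8+4=12
after SUB R4, 1: R4=6-1=5
CMP R4, 5  (cmp 5,5)
JNZ start: not taken
STORE R6, [8] → M[8]=2
halt.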